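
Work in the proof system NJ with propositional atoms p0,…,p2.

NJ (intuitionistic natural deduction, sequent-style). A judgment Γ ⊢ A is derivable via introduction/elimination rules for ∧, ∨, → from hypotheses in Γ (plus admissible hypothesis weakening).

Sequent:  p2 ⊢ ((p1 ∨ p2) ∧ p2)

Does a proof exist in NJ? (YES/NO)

Proof tree:
[∧I] p2 ⊢ ((p1 ∨ p2) ∧ p2)
  [∨I₂] p2 ⊢ (p1 ∨ p2)
    [Ax] p2 ⊢ p2
  [Ax] p2 ⊢ p2

Result: YES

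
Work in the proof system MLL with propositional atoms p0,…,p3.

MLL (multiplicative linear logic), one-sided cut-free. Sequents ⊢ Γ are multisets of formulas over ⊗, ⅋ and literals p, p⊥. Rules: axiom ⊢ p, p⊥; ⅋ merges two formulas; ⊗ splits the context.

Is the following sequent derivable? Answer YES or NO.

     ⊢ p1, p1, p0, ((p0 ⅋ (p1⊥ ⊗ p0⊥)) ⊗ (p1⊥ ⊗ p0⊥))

Derivation (root first):
[⊗]  ⊢ p1, p1, p0, ((p0 ⅋ (p1⊥ ⊗ p0⊥)) ⊗ (p1⊥ ⊗ p0⊥))
  [⅋]  ⊢ p1, (p0 ⅋ (p1⊥ ⊗ p0⊥))
    [⊗]  ⊢ p1, p0, (p1⊥ ⊗ p0⊥)
      [Ax]  ⊢ p1, p1⊥
      [Ax]  ⊢ p0, p0⊥
  [⊗]  ⊢ p1, p0, (p1⊥ ⊗ p0⊥)
    [Ax]  ⊢ p1, p1⊥
    [Ax]  ⊢ p0, p0⊥

Result: YES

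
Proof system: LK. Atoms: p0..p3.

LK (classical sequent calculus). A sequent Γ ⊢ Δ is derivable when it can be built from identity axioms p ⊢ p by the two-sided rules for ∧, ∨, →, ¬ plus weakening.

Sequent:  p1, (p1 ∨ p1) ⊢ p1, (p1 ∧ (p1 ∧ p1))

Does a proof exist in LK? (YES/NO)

Derivation trace:
[∧R] p1, (p1 ∨ p1) ⊢ p1, (p1 ∧ (p1 ∧ p1))
  [Ax] p1 ⊢ p1
  [∨L] (p1 ∨ p1) ⊢ p1, (p1 ∧ p1)
    [∧R] p1 ⊢ (p1 ∧ p1)
      [Ax] p1 ⊢ p1
      [Ax] p1 ⊢ p1
    [Ax] p1 ⊢ p1

Result: YES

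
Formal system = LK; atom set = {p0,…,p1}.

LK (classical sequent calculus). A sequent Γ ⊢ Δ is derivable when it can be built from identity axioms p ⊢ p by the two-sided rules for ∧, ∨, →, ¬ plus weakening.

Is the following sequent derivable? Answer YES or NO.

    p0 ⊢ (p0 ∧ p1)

Enumerate valuations to refute Γ ⊢ Δ:
  v=00: Γ:[p0=F] Δ:[(p0 ∧ p1)=F] refutes=False
  v=01: Γ:[p0=F] Δ:[(p0 ∧ p1)=F] refutes=False
  v=10: Γ:[p0=T] Δ:[(p0 ∧ p1)=F] refutes=True  ← countermodel

Result: NO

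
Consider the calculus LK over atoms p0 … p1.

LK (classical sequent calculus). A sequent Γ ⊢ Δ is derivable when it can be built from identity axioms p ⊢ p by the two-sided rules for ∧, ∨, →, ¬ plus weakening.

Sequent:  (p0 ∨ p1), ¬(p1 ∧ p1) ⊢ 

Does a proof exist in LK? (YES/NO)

Search for a countermodel by truth-table:
  v=00: Γ:[(p0 ∨ p1)=F, ¬(p1 ∧ p1)=T] Δ:[] refutes=False
  v=01: Γ:[(p0 ∨ p1)=T, ¬(p1 ∧ p1)=F] Δ:[] refutes=False
  v=10: Γ:[(p0 ∨ p1)=T, ¬(p1 ∧ p1)=T] Δ:[] refutes=True  ← countermodel

Result: NO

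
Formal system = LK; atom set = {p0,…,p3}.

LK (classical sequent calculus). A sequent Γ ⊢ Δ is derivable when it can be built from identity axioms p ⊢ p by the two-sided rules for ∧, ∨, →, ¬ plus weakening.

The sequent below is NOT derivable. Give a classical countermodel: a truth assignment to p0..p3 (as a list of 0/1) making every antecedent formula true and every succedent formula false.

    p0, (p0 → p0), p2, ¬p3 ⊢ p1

Search for a countermodel by truth-table:
  v=0000: Γ:[p0=F, (p0 → p0)=T, p2=F, ¬p3=T] Δ:[p1=F] refutes=False
  v=0001: Γ:[p0=F, (p0 → p0)=T, p2=F, ¬p3=F] Δ:[p1=F] refutes=False
  v=0010: Γ:[p0=F, (p0 → p0)=T, p2=T, ¬p3=T] Δ:[p1=F] refutes=False
  v=0011: Γ:[p0=F, (p0 → p0)=T, p2=T, ¬p3=F] Δ:[p1=F] refutes=False
  v=0100: Γ:[p0=F, (p0 → p0)=T, p2=F, ¬p3=T] Δ:[p1=T] refutes=False
  v=0101: Γ:[p0=F, (p0 → p0)=T, p2=F, ¬p3=F] Δ:[p1=T] refutes=False
  v=0110: Γ:[p0=F, (p0 → p0)=T, p2=T, ¬p3=T] Δ:[p1=T] refutes=False
  v=0111: Γ:[p0=F, (p0 → p0)=T, p2=T, ¬p3=F] Δ:[p1=T] refutes=False
  v=1000: Γ:[p0=T, (p0 → p0)=T, p2=F, ¬p3=T] Δ:[p1=F] refutes=False
  v=1001: Γ:[p0=T, (p0 → p0)=T, p2=F, ¬p3=F] Δ:[p1=F] refutes=False
  v=1010: Γ:[p0=T, (p0 → p0)=T, p2=T, ¬p3=T] Δ:[p1=F] refutes=True  ← countermodel

Result: [1, 0, 1, 0]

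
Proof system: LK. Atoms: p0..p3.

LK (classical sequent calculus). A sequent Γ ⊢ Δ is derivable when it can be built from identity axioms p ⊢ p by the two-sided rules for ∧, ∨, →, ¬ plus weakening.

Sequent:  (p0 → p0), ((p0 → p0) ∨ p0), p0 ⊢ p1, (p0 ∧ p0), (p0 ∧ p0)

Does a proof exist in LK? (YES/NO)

Derivation (root first):
[∧R] (p0 → p0), ((p0 → p0) ∨ p0), p0 ⊢ p1, (p0 ∧ p0), (p0 ∧ p0)
  [∨L] (p0 → p0), p0, ((p0 → p0) ∨ p0) ⊢ p1, (p0 ∧ p0), p0
    [→L] (p0 → p0), p0, (p0 → p0) ⊢ p1, p0
      [→L] p0, (p0 → p0) ⊢ p0
        [Ax] p0 ⊢ p0
        [Ax] p0 ⊢ p0
      [WR] p0 ⊢ p0, p1
        [Ax] p0 ⊢ p0
    [∧R] (p0 → p0), p0 ⊢ (p0 ∧ p0)
      [→L] p0, (p0 → p0) ⊢ p0
        [Ax] p0 ⊢ p0
        [Ax] p0 ⊢ p0
      [Ax] p0 ⊢ p0
  [Ax] p0 ⊢ p0

Result: YES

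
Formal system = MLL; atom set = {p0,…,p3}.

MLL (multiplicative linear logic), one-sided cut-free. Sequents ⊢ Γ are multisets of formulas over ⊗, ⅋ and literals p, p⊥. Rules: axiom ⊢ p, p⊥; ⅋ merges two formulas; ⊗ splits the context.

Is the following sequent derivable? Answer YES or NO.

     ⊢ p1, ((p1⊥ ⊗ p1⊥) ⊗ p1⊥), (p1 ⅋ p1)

Derivation trace:
[⅋]  ⊢ p1, ((p1⊥ ⊗ p1⊥) ⊗ p1⊥), (p1 ⅋ p1)
  [⊗]  ⊢ p1, p1, p1, ((p1⊥ ⊗ p1⊥) ⊗ p1⊥)
    [⊗]  ⊢ p1, p1, (p1⊥ ⊗ p1⊥)
      [Ax]  ⊢ p1, p1⊥
      [Ax]  ⊢ p1, p1⊥
    [Ax]  ⊢ p1, p1⊥

Result: YES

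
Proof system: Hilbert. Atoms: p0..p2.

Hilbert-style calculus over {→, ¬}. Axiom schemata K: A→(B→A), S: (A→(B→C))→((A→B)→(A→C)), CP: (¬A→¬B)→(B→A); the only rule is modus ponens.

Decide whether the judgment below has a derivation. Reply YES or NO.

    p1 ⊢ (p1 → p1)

Derivation (root first):
[MP] p1 ⊢ (p1 → p1)
  [K]  ⊢ (p1 → (p1 → p1))
  [MP] p1 ⊢ p1
    [MP] p1 ⊢ (p1 → p1)
      [K]  ⊢ (p1 → (p1 → p1))
      [Hyp] p1 ⊢ p1
    [MP] p1 ⊢ p1
      [MP] p1 ⊢ (p1 → p1)
        [K]  ⊢ (p1 → (p1 → p1))
        [Hyp] p1 ⊢ p1
      [Hyp] p1 ⊢ p1

Result: YES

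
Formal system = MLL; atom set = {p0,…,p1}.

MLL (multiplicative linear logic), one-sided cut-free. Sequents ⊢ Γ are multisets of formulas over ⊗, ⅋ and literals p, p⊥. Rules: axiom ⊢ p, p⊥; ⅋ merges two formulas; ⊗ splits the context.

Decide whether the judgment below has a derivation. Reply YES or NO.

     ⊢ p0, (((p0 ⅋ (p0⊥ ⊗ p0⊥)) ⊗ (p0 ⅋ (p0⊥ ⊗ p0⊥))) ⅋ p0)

Derivation (root first):
[⅋]  ⊢ p0, (((p0 ⅋ (p0⊥ ⊗ p0⊥)) ⊗ (p0 ⅋ (p0⊥ ⊗ p0⊥))) ⅋ p0)
  [⊗]  ⊢ p0, p0, ((p0 ⅋ (p0⊥ ⊗ p0⊥)) ⊗ (p0 ⅋ (p0⊥ ⊗ p0⊥)))
    [⅋]  ⊢ p0, (p0 ⅋ (p0⊥ ⊗ p0⊥))
      [⊗]  ⊢ p0, p0, (p0⊥ ⊗ p0⊥)
        [Ax]  ⊢ p0, p0⊥
        [Ax]  ⊢ p0, p0⊥
    [⅋]  ⊢ p0, (p0 ⅋ (p0⊥ ⊗ p0⊥))
      [⊗]  ⊢ p0, p0, (p0⊥ ⊗ p0⊥)
        [Ax]  ⊢ p0, p0⊥
        [Ax]  ⊢ p0, p0⊥

Result: YES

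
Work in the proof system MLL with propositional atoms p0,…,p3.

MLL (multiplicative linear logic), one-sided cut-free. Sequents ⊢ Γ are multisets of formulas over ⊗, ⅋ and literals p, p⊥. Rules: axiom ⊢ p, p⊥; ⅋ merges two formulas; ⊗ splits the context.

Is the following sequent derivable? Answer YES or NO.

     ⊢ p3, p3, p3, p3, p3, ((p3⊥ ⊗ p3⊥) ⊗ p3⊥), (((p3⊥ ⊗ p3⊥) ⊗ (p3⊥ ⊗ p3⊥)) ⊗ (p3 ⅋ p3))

Derivation (root first):
[⊗]  ⊢ p3, p3, p3, p3, p3, ((p3⊥ ⊗ p3⊥) ⊗ p3⊥), (((p3⊥ ⊗ p3⊥) ⊗ (p3⊥ ⊗ p3⊥)) ⊗ (p3 ⅋ p3))
  [⊗]  ⊢ p3, p3, p3, p3, ((p3⊥ ⊗ p3⊥) ⊗ (p3⊥ ⊗ p3⊥))
    [⊗]  ⊢ p3, p3, (p3⊥ ⊗ p3⊥)
      [Ax]  ⊢ p3, p3⊥
      [Ax]  ⊢ p3, p3⊥
    [⊗]  ⊢ p3, p3, (p3⊥ ⊗ p3⊥)
      [Ax]  ⊢ p3, p3⊥
      [Ax]  ⊢ p3, p3⊥
  [⅋]  ⊢ p3, ((p3⊥ ⊗ p3⊥) ⊗ p3⊥), (p3 ⅋ p3)
    [⊗]  ⊢ p3, p3, p3, ((p3⊥ ⊗ p3⊥) ⊗ p3⊥)
      [⊗]  ⊢ p3, p3, (p3⊥ ⊗ p3⊥)
        [Ax]  ⊢ p3, p3⊥
        [Ax]  ⊢ p3, p3⊥
      [Ax]  ⊢ p3, p3⊥

Result: YES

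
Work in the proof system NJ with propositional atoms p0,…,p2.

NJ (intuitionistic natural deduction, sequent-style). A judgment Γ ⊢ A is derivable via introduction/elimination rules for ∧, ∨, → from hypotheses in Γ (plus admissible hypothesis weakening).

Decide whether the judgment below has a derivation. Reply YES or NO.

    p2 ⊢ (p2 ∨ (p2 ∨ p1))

Derivation trace:
[∨I₂] p2 ⊢ (p2 ∨ (p2 ∨ p1))
  [∨I₁] p2 ⊢ (p2 ∨ p1)
    [Ax] p2 ⊢ p2

Result: YES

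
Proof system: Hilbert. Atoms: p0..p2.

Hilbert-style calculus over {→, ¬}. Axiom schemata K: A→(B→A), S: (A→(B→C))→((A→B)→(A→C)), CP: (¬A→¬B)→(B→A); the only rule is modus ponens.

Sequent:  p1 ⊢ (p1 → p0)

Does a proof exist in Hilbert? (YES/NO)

Enumerate valuations to refute Γ ⊢ Δ:
  v=000: Γ:[p1=F] Δ:[(p1 → p0)=T] refutes=False
  v=001: Γ:[p1=F] Δ:[(p1 → p0)=T] refutes=False
  v=010: Γ:[p1=T] Δ:[(p1 → p0)=F] refutes=True  ← countermodel

Result: NO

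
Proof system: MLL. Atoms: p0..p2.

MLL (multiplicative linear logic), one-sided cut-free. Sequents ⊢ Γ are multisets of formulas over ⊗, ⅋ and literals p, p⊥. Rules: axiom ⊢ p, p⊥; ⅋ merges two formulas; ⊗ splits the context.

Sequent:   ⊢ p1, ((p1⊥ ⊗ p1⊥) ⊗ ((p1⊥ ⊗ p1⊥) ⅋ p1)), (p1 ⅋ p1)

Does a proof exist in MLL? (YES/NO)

Derivation (root first):
[⅋]  ⊢ p1, ((p1⊥ ⊗ p1⊥) ⊗ ((p1⊥ ⊗ p1⊥) ⅋ p1)), (p1 ⅋ p1)
  [⊗]  ⊢ p1, p1, p1, ((p1⊥ ⊗ p1⊥) ⊗ ((p1⊥ ⊗ p1⊥) ⅋ p1))
    [⊗]  ⊢ p1, p1, (p1⊥ ⊗ p1⊥)
      [Ax]  ⊢ p1, p1⊥
      [Ax]  ⊢ p1, p1⊥
    [⅋]  ⊢ p1, ((p1⊥ ⊗ p1⊥) ⅋ p1)
      [⊗]  ⊢ p1, p1, (p1⊥ ⊗ p1⊥)
        [Ax]  ⊢ p1, p1⊥
        [Ax]  ⊢ p1, p1⊥

Result: YES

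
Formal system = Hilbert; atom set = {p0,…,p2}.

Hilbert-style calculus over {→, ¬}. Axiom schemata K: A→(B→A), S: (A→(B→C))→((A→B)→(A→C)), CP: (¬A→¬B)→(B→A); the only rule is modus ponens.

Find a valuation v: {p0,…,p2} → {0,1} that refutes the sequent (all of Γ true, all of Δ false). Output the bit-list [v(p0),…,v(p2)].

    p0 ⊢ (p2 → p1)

Search for a countermodel by truth-table:
  v=000: Γ:[p0=F] Δ:[(p2 → p1)=T] refutes=False
  v=001: Γ:[p0=F] Δ:[(p2 → p1)=F] refutes=False
  v=010: Γ:[p0=F] Δ:[(p2 → p1)=T] refutes=False
  v=011: Γ:[p0=F] Δ:[(p2 → p1)=T] refutes=False
  v=100: Γ:[p0=T] Δ:[(p2 → p1)=T] refutes=False
  v=101: Γ:[p0=T] Δ:[(p2 → p1)=F] refutes=True  ← countermodel

Result: [1, 0, 1]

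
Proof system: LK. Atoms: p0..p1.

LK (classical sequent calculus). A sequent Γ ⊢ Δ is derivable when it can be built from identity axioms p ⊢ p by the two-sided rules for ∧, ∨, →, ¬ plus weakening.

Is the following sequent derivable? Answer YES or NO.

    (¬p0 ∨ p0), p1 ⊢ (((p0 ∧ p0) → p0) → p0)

Search for a countermodel by truth-table:
  v=00: Γ:[(¬p0 ∨ p0)=T, p1=F] Δ:[(((p0 ∧ p0) → p0) → p0)=F] refutes=False
  v=01: Γ:[(¬p0 ∨ p0)=T, p1=T] Δ:[(((p0 ∧ p0) → p0) → p0)=F] refutes=True  ← countermodel

Result: NO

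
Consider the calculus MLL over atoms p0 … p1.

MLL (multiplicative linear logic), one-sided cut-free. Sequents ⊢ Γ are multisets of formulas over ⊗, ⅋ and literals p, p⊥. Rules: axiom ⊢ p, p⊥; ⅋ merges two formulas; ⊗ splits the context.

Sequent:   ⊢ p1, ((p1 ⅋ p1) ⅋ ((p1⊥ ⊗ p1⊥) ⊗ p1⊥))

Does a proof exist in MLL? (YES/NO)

Proof tree:
[⅋]  ⊢ p1, ((p1 ⅋ p1) ⅋ ((p1⊥ ⊗ p1⊥) ⊗ p1⊥))
  [⅋]  ⊢ p1, ((p1⊥ ⊗ p1⊥) ⊗ p1⊥), (p1 ⅋ p1)
    [⊗]  ⊢ p1, p1, p1, ((p1⊥ ⊗ p1⊥) ⊗ p1⊥)
      [⊗]  ⊢ p1, p1, (p1⊥ ⊗ p1⊥)
        [Ax]  ⊢ p1, p1⊥
        [Ax]  ⊢ p1, p1⊥
      [Ax]  ⊢ p1, p1⊥

Result: YES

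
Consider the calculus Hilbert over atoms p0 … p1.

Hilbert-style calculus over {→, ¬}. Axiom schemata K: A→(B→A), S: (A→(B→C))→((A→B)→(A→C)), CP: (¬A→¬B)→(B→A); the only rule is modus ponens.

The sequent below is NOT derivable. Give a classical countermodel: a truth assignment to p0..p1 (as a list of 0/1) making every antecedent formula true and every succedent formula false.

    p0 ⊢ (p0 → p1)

Search for a countermodel by truth-table:
  v=00: Γ:[p0=F] Δ:[(p0 → p1)=T] refutes=False
  v=01: Γ:[p0=F] Δ:[(p0 → p1)=T] refutes=False
  v=10: Γ:[p0=T] Δ:[(p0 → p1)=F] refutes=True  ← countermodel

Result: [1, 0]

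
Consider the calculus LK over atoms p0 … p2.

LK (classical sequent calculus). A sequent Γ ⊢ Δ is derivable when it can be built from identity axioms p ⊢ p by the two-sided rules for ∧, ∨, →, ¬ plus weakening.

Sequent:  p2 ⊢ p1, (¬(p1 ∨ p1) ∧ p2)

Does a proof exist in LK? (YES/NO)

Derivation (root first):
[∧R] p2 ⊢ p1, (¬(p1 ∨ p1) ∧ p2)
  [¬R]  ⊢ p1, ¬(p1 ∨ p1)
    [∨L] (p1 ∨ p1) ⊢ p1
      [Ax] p1 ⊢ p1
      [Ax] p1 ⊢ p1
  [Ax] p2 ⊢ p2

Result: YES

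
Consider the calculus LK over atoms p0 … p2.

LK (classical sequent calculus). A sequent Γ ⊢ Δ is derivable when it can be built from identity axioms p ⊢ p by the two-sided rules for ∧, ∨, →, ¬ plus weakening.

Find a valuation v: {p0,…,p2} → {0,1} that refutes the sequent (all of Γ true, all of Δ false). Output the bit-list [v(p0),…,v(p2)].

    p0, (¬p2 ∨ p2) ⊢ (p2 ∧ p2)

Truth-table refutation:
  v=000: Γ:[p0=F, (¬p2 ∨ p2)=T] Δ:[(p2 ∧ p2)=F] refutes=False
  v=001: Γ:[p0=F, (¬p2 ∨ p2)=T] Δ:[(p2 ∧ p2)=T] refutes=False
  v=010: Γ:[p0=F, (¬p2 ∨ p2)=T] Δ:[(p2 ∧ p2)=F] refutes=False
  v=011: Γ:[p0=F, (¬p2 ∨ p2)=T] Δ:[(p2 ∧ p2)=T] refutes=False
  v=100: Γ:[p0=T, (¬p2 ∨ p2)=T] Δ:[(p2 ∧ p2)=F] refutes=True  ← countermodel

Result: [1, 0, 0]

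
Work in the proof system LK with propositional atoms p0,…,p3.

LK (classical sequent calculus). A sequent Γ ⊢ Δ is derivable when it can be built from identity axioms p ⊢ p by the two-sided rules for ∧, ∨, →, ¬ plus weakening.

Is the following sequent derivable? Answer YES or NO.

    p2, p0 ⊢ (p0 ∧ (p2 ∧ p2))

Proof tree:
[∧R] p2, p0 ⊢ (p0 ∧ (p2 ∧ p2))
  [Ax] p0 ⊢ p0
  [∧R] p2 ⊢ (p2 ∧ p2)
    [Ax] p2 ⊢ p2
    [Ax] p2 ⊢ p2

Result: YES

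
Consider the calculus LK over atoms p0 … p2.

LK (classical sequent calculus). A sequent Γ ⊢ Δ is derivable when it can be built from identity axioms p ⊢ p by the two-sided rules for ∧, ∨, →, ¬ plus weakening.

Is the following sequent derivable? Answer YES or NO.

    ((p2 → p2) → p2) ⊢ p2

Proof tree:
[→L] ((p2 → p2) → p2) ⊢ p2
  [→R]  ⊢ (p2 → p2)
    [Ax] p2 ⊢ p2
  [Ax] p2 ⊢ p2

Result: YES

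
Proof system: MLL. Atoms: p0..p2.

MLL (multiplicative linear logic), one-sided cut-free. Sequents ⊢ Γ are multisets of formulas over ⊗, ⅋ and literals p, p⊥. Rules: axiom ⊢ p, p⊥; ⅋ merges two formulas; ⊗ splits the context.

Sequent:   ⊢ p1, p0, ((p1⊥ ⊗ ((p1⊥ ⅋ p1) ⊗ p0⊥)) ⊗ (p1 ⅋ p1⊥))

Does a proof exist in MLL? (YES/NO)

Proof tree:
[⊗]  ⊢ p1, p0, ((p1⊥ ⊗ ((p1⊥ ⅋ p1) ⊗ p0⊥)) ⊗ (p1 ⅋ p1⊥))
  [⊗]  ⊢ p1, p0, (p1⊥ ⊗ ((p1⊥ ⅋ p1) ⊗ p0⊥))
    [Ax]  ⊢ p1, p1⊥
    [⊗]  ⊢ p0, ((p1⊥ ⅋ p1) ⊗ p0⊥)
      [⅋]  ⊢ (p1⊥ ⅋ p1)
        [Ax]  ⊢ p1, p1⊥
      [Ax]  ⊢ p0, p0⊥
  [⅋]  ⊢ (p1 ⅋ p1⊥)
    [Ax]  ⊢ p1, p1⊥

Result: YES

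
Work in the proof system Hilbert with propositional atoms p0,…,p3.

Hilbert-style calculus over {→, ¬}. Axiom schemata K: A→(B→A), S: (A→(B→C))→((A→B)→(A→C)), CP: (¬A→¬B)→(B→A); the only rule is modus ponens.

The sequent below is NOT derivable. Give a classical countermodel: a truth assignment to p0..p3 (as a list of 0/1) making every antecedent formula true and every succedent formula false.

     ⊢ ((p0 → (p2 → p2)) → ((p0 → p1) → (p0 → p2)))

Enumerate valuations to refute Γ ⊢ Δ:
  v=0000: Γ:[] Δ:[((p0 → (p2 → p2)) → ((p0 → p1) → (p0 → p2)))=T] refutes=False
  v=0001: Γ:[] Δ:[((p0 → (p2 → p2)) → ((p0 → p1) → (p0 → p2)))=T] refutes=False
  v=0010: Γ:[] Δ:[((p0 → (p2 → p2)) → ((p0 → p1) → (p0 → p2)))=T] refutes=False
  v=0011: Γ:[] Δ:[((p0 → (p2 → p2)) → ((p0 → p1) → (p0 → p2)))=T] refutes=False
  v=0100: Γ:[] Δ:[((p0 → (p2 → p2)) → ((p0 → p1) → (p0 → p2)))=T] refutes=False
  v=0101: Γ:[] Δ:[((p0 → (p2 → p2)) → ((p0 → p1) → (p0 → p2)))=T] refutes=False
  v=0110: Γ:[] Δ:[((p0 → (p2 → p2)) → ((p0 → p1) → (p0 → p2)))=T] refutes=False
  v=0111: Γ:[] Δ:[((p0 → (p2 → p2)) → ((p0 → p1) → (p0 → p2)))=T] refutes=False
  v=1000: Γ:[] Δ:[((p0 → (p2 → p2)) → ((p0 → p1) → (p0 → p2)))=T] refutes=False
  v=1001: Γ:[] Δ:[((p0 → (p2 → p2)) → ((p0 → p1) → (p0 → p2)))=T] refutes=False
  v=1010: Γ:[] Δ:[((p0 → (p2 → p2)) → ((p0 → p1) → (p0 → p2)))=T] refutes=False
  v=1011: Γ:[] Δ:[((p0 → (p2 → p2)) → ((p0 → p1) → (p0 → p2)))=T] refutes=False
  v=1100: Γ:[] Δ:[((p0 → (p2 → p2)) → ((p0 → p1) → (p0 → p2)))=F] refutes=True  ← countermodel

Result: [1, 1, 0, 0]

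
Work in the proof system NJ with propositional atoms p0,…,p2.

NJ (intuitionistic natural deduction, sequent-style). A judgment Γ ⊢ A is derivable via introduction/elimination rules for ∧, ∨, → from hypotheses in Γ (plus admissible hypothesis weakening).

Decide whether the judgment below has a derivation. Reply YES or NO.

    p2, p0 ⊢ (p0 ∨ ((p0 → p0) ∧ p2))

Derivation trace:
[∨I₂] p2, p0 ⊢ (p0 ∨ ((p0 → p0) ∧ p2))
  [Wk] p2, p0 ⊢ ((p0 → p0) ∧ p2)
    [∧I] p2 ⊢ ((p0 → p0) ∧ p2)
      [→I]  ⊢ (p0 → p0)
        [Ax] p0 ⊢ p0
      [Ax] p2 ⊢ p2

Result: YES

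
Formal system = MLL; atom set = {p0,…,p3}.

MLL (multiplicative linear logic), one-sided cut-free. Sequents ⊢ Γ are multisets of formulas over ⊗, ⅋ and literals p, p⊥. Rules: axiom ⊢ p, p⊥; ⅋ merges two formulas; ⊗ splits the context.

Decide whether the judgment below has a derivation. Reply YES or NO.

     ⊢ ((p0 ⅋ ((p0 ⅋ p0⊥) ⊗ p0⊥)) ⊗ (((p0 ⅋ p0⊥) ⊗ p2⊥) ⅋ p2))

Proof tree:
[⊗]  ⊢ ((p0 ⅋ ((p0 ⅋ p0⊥) ⊗ p0⊥)) ⊗ (((p0 ⅋ p0⊥) ⊗ p2⊥) ⅋ p2))
  [⅋]  ⊢ (p0 ⅋ ((p0 ⅋ p0⊥) ⊗ p0⊥))
    [⊗]  ⊢ p0, ((p0 ⅋ p0⊥) ⊗ p0⊥)
      [⅋]  ⊢ (p0 ⅋ p0⊥)
        [Ax]  ⊢ p0, p0⊥
      [Ax]  ⊢ p0, p0⊥
  [⅋]  ⊢ (((p0 ⅋ p0⊥) ⊗ p2⊥) ⅋ p2)
    [⊗]  ⊢ p2, ((p0 ⅋ p0⊥) ⊗ p2⊥)
      [⅋]  ⊢ (p0 ⅋ p0⊥)
        [Ax]  ⊢ p0, p0⊥
      [Ax]  ⊢ p2, p2⊥

Result: YES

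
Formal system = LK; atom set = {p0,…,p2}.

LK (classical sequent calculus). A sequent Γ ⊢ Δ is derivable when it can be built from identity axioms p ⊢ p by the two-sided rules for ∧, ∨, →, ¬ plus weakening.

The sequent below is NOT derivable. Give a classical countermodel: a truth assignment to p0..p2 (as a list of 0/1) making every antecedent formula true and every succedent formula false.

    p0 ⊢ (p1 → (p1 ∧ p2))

Truth-table refutation:
  v=000: Γ:[p0=F] Δ:[(p1 → (p1 ∧ p2))=T] refutes=False
  v=001: Γ:[p0=F] Δ:[(p1 → (p1 ∧ p2))=T] refutes=False
  v=010: Γ:[p0=F] Δ:[(p1 → (p1 ∧ p2))=F] refutes=False
  v=011: Γ:[p0=F] Δ:[(p1 → (p1 ∧ p2))=T] refutes=False
  v=100: Γ:[p0=T] Δ:[(p1 → (p1 ∧ p2))=T] refutes=False
  v=101: Γ:[p0=T] Δ:[(p1 → (p1 ∧ p2))=T] refutes=False
  v=110: Γ:[p0=T] Δ:[(p1 → (p1 ∧ p2))=F] refutes=True  ← countermodel

Result: [1, 1, 0]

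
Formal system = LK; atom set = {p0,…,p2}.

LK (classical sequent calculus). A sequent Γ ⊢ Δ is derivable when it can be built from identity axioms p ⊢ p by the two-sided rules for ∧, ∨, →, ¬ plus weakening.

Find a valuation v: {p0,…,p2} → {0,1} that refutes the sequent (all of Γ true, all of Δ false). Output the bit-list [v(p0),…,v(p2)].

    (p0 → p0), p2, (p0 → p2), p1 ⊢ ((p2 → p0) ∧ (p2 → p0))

Search for a countermodel by truth-table:
  v=000: Γ:[(p0 → p0)=T, p2=F, (p0 → p2)=T, p1=F] Δ:[((p2 → p0) ∧ (p2 → p0))=T] refutes=False
  v=001: Γ:[(p0 → p0)=T, p2=T, (p0 → p2)=T, p1=F] Δ:[((p2 → p0) ∧ (p2 → p0))=F] refutes=False
  v=010: Γ:[(p0 → p0)=T, p2=F, (p0 → p2)=T, p1=T] Δ:[((p2 → p0) ∧ (p2 → p0))=T] refutes=False
  v=011: Γ:[(p0 → p0)=T, p2=T, (p0 → p2)=T, p1=T] Δ:[((p2 → p0) ∧ (p2 → p0))=F] refutes=True  ← countermodel

Result: [0, 1, 1]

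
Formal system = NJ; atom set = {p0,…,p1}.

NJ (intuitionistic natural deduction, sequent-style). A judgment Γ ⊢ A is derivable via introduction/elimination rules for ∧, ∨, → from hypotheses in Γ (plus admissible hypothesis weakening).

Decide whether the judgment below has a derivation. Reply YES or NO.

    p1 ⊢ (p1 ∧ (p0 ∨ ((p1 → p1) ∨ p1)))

Derivation (root first):
[∧I] p1 ⊢ (p1 ∧ (p0 ∨ ((p1 → p1) ∨ p1)))
  [Ax] p1 ⊢ p1
  [∨I₂]  ⊢ (p0 ∨ ((p1 → p1) ∨ p1))
    [∨I₁]  ⊢ ((p1 → p1) ∨ p1)
      [→I]  ⊢ (p1 → p1)
        [Ax] p1 ⊢ p1

Result: YES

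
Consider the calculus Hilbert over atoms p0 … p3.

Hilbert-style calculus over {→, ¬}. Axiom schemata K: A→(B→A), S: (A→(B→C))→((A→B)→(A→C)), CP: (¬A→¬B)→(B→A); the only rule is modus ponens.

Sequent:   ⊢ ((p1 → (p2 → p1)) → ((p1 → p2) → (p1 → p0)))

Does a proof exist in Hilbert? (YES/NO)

Truth-table refutation:
  v=0000: Γ:[] Δ:[((p1 → (p2 → p1)) → ((p1 → p2) → (p1 → p0)))=T] refutes=False
  v=0001: Γ:[] Δ:[((p1 → (p2 → p1)) → ((p1 → p2) → (p1 → p0)))=T] refutes=False
  v=0010: Γ:[] Δ:[((p1 → (p2 → p1)) → ((p1 → p2) → (p1 → p0)))=T] refutes=False
  v=0011: Γ:[] Δ:[((p1 → (p2 → p1)) → ((p1 → p2) → (p1 → p0)))=T] refutes=False
  v=0100: Γ:[] Δ:[((p1 → (p2 → p1)) → ((p1 → p2) → (p1 → p0)))=T] refutes=False
  v=0101: Γ:[] Δ:[((p1 → (p2 → p1)) → ((p1 → p2) → (p1 → p0)))=T] refutes=False
  v=0110: Γ:[] Δ:[((p1 → (p2 → p1)) → ((p1 → p2) → (p1 → p0)))=F] refutes=True  ← countermodel

Result: NO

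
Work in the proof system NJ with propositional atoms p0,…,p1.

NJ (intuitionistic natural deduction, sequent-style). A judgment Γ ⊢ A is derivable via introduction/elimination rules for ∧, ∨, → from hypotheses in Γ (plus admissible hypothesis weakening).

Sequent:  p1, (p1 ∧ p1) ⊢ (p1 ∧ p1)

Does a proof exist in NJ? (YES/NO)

Proof tree:
[∧I] p1, (p1 ∧ p1) ⊢ (p1 ∧ p1)
  [Ax] p1 ⊢ p1
  [Wk] p1, (p1 ∧ p1) ⊢ p1
    [Ax] p1 ⊢ p1

Result: YES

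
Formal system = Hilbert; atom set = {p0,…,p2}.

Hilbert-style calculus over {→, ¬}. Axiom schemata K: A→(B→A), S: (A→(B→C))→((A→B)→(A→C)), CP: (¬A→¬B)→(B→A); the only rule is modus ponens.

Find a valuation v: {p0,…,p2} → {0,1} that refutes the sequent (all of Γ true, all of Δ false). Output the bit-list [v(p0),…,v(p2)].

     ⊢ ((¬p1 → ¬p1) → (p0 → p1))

Truth-table refutation:
  v=000: Γ:[] Δ:[((¬p1 → ¬p1) → (p0 → p1))=T] refutes=False
  v=001: Γ:[] Δ:[((¬p1 → ¬p1) → (p0 → p1))=T] refutes=False
  v=010: Γ:[] Δ:[((¬p1 → ¬p1) → (p0 → p1))=T] refutes=False
  v=011: Γ:[] Δ:[((¬p1 → ¬p1) → (p0 → p1))=T] refutes=False
  v=100: Γ:[] Δ:[((¬p1 → ¬p1) → (p0 → p1))=F] refutes=True  ← countermodel

Result: [1, 0, 0]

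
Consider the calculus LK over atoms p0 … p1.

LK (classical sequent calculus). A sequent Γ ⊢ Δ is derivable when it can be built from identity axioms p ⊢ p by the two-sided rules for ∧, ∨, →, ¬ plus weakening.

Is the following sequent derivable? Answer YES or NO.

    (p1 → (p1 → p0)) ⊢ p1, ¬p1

Derivation trace:
[¬R] (p1 → (p1 → p0)) ⊢ p1, ¬p1
  [→L] p1, (p1 → (p1 → p0)) ⊢ p1
    [Ax] p1 ⊢ p1
    [→L] p1, (p1 → p0) ⊢ p1
      [Ax] p1 ⊢ p1
      [WL] p1, p0 ⊢ p1
        [Ax] p1 ⊢ p1

Result: YES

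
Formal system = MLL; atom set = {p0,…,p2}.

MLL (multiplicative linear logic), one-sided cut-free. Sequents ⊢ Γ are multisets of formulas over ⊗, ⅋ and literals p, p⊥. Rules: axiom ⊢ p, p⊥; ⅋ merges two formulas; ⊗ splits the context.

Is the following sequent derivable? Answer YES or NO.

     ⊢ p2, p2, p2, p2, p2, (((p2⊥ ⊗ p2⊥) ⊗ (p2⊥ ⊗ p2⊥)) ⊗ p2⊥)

Derivation trace:
[⊗]  ⊢ p2, p2, p2, p2, p2, (((p2⊥ ⊗ p2⊥) ⊗ (p2⊥ ⊗ p2⊥)) ⊗ p2⊥)
  [⊗]  ⊢ p2, p2, p2, p2, ((p2⊥ ⊗ p2⊥) ⊗ (p2⊥ ⊗ p2⊥))
    [⊗]  ⊢ p2, p2, (p2⊥ ⊗ p2⊥)
      [Ax]  ⊢ p2, p2⊥
      [Ax]  ⊢ p2, p2⊥
    [⊗]  ⊢ p2, p2, (p2⊥ ⊗ p2⊥)
      [Ax]  ⊢ p2, p2⊥
      [Ax]  ⊢ p2, p2⊥
  [Ax]  ⊢ p2, p2⊥

Result: YES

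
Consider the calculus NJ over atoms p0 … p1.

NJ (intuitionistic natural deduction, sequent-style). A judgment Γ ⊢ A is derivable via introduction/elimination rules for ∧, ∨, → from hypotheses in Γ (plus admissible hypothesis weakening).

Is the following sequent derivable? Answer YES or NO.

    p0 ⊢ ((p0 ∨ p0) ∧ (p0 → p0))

Derivation (root first):
[∧I] p0 ⊢ ((p0 ∨ p0) ∧ (p0 → p0))
  [∨I₁] p0 ⊢ (p0 ∨ p0)
    [→E] p0 ⊢ p0
      [→I]  ⊢ (p0 → p0)
        [Ax] p0 ⊢ p0
      [Ax] p0 ⊢ p0
  [→I]  ⊢ (p0 → p0)
    [Ax] p0 ⊢ p0

Result: YES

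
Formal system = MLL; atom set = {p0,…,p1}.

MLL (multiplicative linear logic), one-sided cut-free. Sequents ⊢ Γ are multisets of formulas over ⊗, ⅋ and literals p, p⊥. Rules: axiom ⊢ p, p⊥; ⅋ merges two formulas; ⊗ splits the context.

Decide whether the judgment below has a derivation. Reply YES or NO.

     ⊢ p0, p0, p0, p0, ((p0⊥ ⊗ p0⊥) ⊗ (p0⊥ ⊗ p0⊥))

Derivation trace:
[⊗]  ⊢ p0, p0, p0, p0, ((p0⊥ ⊗ p0⊥) ⊗ (p0⊥ ⊗ p0⊥))
  [⊗]  ⊢ p0, p0, (p0⊥ ⊗ p0⊥)
    [Ax]  ⊢ p0, p0⊥
    [Ax]  ⊢ p0, p0⊥
  [⊗]  ⊢ p0, p0, (p0⊥ ⊗ p0⊥)
    [Ax]  ⊢ p0, p0⊥
    [Ax]  ⊢ p0, p0⊥

Result: YES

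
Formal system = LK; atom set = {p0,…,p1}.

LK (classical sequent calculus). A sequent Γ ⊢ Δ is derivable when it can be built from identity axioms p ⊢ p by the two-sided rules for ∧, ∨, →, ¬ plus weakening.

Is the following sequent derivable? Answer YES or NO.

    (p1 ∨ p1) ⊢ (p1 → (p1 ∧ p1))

Derivation trace:
[→R] (p1 ∨ p1) ⊢ (p1 → (p1 ∧ p1))
  [∧R] p1, (p1 ∨ p1) ⊢ (p1 ∧ p1)
    [Ax] p1 ⊢ p1
    [∨L] (p1 ∨ p1) ⊢ p1
      [Ax] p1 ⊢ p1
      [Ax] p1 ⊢ p1

Result: YES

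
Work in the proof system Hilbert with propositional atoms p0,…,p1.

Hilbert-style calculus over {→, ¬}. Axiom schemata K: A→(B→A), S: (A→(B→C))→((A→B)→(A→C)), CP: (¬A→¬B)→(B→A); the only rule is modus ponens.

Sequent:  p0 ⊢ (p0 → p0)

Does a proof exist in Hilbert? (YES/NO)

Derivation (root first):
[MP] p0 ⊢ (p0 → p0)
  [MP]  ⊢ ((p0 → p0) → (p0 → p0))
    [S]  ⊢ ((p0 → (p0 → p0)) → ((p0 → p0) → (p0 → p0)))
    [K]  ⊢ (p0 → (p0 → p0))
  [MP] p0 ⊢ (p0 → p0)
    [K]  ⊢ (p0 → (p0 → p0))
    [Hyp] p0 ⊢ p0

Result: YES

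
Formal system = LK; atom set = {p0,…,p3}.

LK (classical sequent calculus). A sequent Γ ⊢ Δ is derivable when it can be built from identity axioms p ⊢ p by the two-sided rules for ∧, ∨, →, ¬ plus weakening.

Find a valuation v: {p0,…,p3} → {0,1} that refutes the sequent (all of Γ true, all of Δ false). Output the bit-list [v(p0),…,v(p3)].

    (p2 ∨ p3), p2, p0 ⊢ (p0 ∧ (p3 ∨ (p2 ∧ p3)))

Search for a countermodel by truth-table:
  v=0000: Γ:[(p2 ∨ p3)=F, p2=F, p0=F] Δ:[(p0 ∧ (p3 ∨ (p2 ∧ p3)))=F] refutes=False
  v=0001: Γ:[(p2 ∨ p3)=T, p2=F, p0=F] Δ:[(p0 ∧ (p3 ∨ (p2 ∧ p3)))=F] refutes=False
  v=0010: Γ:[(p2 ∨ p3)=T, p2=T, p0=F] Δ:[(p0 ∧ (p3 ∨ (p2 ∧ p3)))=F] refutes=False
  v=0011: Γ:[(p2 ∨ p3)=T, p2=T, p0=F] Δ:[(p0 ∧ (p3 ∨ (p2 ∧ p3)))=F] refutes=False
  v=0100: Γ:[(p2 ∨ p3)=F, p2=F, p0=F] Δ:[(p0 ∧ (p3 ∨ (p2 ∧ p3)))=F] refutes=False
  v=0101: Γ:[(p2 ∨ p3)=T, p2=F, p0=F] Δ:[(p0 ∧ (p3 ∨ (p2 ∧ p3)))=F] refutes=False
  v=0110: Γ:[(p2 ∨ p3)=T, p2=T, p0=F] Δ:[(p0 ∧ (p3 ∨ (p2 ∧ p3)))=F] refutes=False
  v=0111: Γ:[(p2 ∨ p3)=T, p2=T, p0=F] Δ:[(p0 ∧ (p3 ∨ (p2 ∧ p3)))=F] refutes=False
  v=1000: Γ:[(p2 ∨ p3)=F, p2=F, p0=T] Δ:[(p0 ∧ (p3 ∨ (p2 ∧ p3)))=F] refutes=False
  v=1001: Γ:[(p2 ∨ p3)=T, p2=F, p0=T] Δ:[(p0 ∧ (p3 ∨ (p2 ∧ p3)))=T] refutes=False
  v=1010: Γ:[(p2 ∨ p3)=T, p2=T, p0=T] Δ:[(p0 ∧ (p3 ∨ (p2 ∧ p3)))=F] refutes=True  ← countermodel

Result: [1, 0, 1, 0]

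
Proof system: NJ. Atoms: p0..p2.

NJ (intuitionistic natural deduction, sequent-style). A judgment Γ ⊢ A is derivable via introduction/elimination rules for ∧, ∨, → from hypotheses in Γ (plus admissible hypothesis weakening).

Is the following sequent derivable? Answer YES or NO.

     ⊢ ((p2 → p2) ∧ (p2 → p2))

Proof tree:
[∧I]  ⊢ ((p2 → p2) ∧ (p2 → p2))
  [→I]  ⊢ (p2 → p2)
    [Ax] p2 ⊢ p2
  [→I]  ⊢ (p2 → p2)
    [Ax] p2 ⊢ p2

Result: YES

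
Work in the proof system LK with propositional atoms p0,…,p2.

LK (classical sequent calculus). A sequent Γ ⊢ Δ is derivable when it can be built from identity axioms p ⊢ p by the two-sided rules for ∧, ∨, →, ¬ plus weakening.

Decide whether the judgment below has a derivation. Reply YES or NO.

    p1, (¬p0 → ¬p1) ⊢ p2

Search for a countermodel by truth-table:
  v=000: Γ:[p1=F, (¬p0 → ¬p1)=T] Δ:[p2=F] refutes=False
  v=001: Γ:[p1=F, (¬p0 → ¬p1)=T] Δ:[p2=T] refutes=False
  v=010: Γ:[p1=T, (¬p0 → ¬p1)=F] Δ:[p2=F] refutes=False
  v=011: Γ:[p1=T, (¬p0 → ¬p1)=F] Δ:[p2=T] refutes=False
  v=100: Γ:[p1=F, (¬p0 → ¬p1)=T] Δ:[p2=F] refutes=False
  v=101: Γ:[p1=F, (¬p0 → ¬p1)=T] Δ:[p2=T] refutes=False
  v=110: Γ:[p1=T, (¬p0 → ¬p1)=T] Δ:[p2=F] refutes=True  ← countermodel

Result: NO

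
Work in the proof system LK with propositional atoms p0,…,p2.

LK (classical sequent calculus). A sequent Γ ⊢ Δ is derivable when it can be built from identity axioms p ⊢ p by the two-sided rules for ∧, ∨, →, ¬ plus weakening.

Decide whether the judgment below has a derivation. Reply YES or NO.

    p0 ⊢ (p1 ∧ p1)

Enumerate valuations to refute Γ ⊢ Δ:
  v=000: Γ:[p0=F] Δ:[(p1 ∧ p1)=F] refutes=False
  v=001: Γ:[p0=F] Δ:[(p1 ∧ p1)=F] refutes=False
  v=010: Γ:[p0=F] Δ:[(p1 ∧ p1)=T] refutes=False
  v=011: Γ:[p0=F] Δ:[(p1 ∧ p1)=T] refutes=False
  v=100: Γ:[p0=T] Δ:[(p1 ∧ p1)=F] refutes=True  ← countermodel

Result: NO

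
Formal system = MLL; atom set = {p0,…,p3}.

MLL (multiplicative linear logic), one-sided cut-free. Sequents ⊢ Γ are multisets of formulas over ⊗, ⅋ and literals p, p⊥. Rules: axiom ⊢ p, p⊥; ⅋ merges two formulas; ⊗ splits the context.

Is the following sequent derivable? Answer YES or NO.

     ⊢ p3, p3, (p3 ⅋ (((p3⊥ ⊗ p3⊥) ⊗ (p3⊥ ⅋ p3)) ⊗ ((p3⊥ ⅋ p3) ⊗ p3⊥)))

Derivation trace:
[⅋]  ⊢ p3, p3, (p3 ⅋ (((p3⊥ ⊗ p3⊥) ⊗ (p3⊥ ⅋ p3)) ⊗ ((p3⊥ ⅋ p3) ⊗ p3⊥)))
  [⊗]  ⊢ p3, p3, p3, (((p3⊥ ⊗ p3⊥) ⊗ (p3⊥ ⅋ p3)) ⊗ ((p3⊥ ⅋ p3) ⊗ p3⊥))
    [⊗]  ⊢ p3, p3, ((p3⊥ ⊗ p3⊥) ⊗ (p3⊥ ⅋ p3))
      [⊗]  ⊢ p3, p3, (p3⊥ ⊗ p3⊥)
        [Ax]  ⊢ p3, p3⊥
        [Ax]  ⊢ p3, p3⊥
      [⅋]  ⊢ (p3⊥ ⅋ p3)
        [Ax]  ⊢ p3, p3⊥
    [⊗]  ⊢ p3, ((p3⊥ ⅋ p3) ⊗ p3⊥)
      [⅋]  ⊢ (p3⊥ ⅋ p3)
        [Ax]  ⊢ p3, p3⊥
      [Ax]  ⊢ p3, p3⊥

Result: YES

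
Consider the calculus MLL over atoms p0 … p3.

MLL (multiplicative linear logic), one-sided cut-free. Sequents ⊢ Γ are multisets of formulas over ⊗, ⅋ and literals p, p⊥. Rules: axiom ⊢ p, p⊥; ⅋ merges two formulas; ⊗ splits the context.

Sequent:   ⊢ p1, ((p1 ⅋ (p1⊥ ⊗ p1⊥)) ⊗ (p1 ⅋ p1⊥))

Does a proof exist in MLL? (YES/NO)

Proof tree:
[⊗]  ⊢ p1, ((p1 ⅋ (p1⊥ ⊗ p1⊥)) ⊗ (p1 ⅋ p1⊥))
  [⅋]  ⊢ p1, (p1 ⅋ (p1⊥ ⊗ p1⊥))
    [⊗]  ⊢ p1, p1, (p1⊥ ⊗ p1⊥)
      [Ax]  ⊢ p1, p1⊥
      [Ax]  ⊢ p1, p1⊥
  [⅋]  ⊢ (p1 ⅋ p1⊥)
    [Ax]  ⊢ p1, p1⊥

Result: YES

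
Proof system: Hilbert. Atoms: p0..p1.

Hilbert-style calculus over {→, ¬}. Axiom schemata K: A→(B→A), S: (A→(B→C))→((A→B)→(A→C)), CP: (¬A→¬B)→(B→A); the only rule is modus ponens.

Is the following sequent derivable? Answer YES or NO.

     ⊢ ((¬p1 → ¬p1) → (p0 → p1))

Search for a countermodel by truth-table:
  v=00: Γ:[] Δ:[((¬p1 → ¬p1) → (p0 → p1))=T] refutes=False
  v=01: Γ:[] Δ:[((¬p1 → ¬p1) → (p0 → p1))=T] refutes=False
  v=10: Γ:[] Δ:[((¬p1 → ¬p1) → (p0 → p1))=F] refutes=True  ← countermodel

Result: NO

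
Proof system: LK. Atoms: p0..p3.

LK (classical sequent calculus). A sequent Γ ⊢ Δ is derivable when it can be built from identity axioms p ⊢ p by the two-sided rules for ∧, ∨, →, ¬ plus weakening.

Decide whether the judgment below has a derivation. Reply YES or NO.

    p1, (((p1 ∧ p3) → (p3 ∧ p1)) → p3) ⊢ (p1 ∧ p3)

Derivation (root first):
[→L] p1, (((p1 ∧ p3) → (p3 ∧ p1)) → p3) ⊢ (p1 ∧ p3)
  [→R]  ⊢ ((p1 ∧ p3) → (p3 ∧ p1))
    [∧L] (p1 ∧ p3) ⊢ (p3 ∧ p1)
      [∧R] p1, p3 ⊢ (p3 ∧ p1)
        [Ax] p3 ⊢ p3
        [Ax] p1 ⊢ p1
  [∧R] p1, p3 ⊢ (p1 ∧ p3)
    [Ax] p1 ⊢ p1
    [Ax] p3 ⊢ p3

Result: YES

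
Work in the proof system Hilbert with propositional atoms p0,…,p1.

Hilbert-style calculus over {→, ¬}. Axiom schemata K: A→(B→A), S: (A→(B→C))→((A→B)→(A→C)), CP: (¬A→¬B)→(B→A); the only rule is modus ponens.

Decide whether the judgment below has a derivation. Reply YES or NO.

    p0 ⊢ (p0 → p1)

Truth-table refutation:
  v=00: Γ:[p0=F] Δ:[(p0 → p1)=T] refutes=False
  v=01: Γ:[p0=F] Δ:[(p0 → p1)=T] refutes=False
  v=10: Γ:[p0=T] Δ:[(p0 → p1)=F] refutes=True  ← countermodel

Result: NO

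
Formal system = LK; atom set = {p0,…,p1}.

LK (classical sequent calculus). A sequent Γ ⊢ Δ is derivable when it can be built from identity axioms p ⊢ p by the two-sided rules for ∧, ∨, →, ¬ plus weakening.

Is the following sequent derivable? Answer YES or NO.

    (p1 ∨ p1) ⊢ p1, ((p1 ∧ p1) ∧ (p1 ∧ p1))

Derivation trace:
[∨L] (p1 ∨ p1) ⊢ p1, ((p1 ∧ p1) ∧ (p1 ∧ p1))
  [∧R] p1 ⊢ ((p1 ∧ p1) ∧ (p1 ∧ p1))
    [∧R] p1 ⊢ (p1 ∧ p1)
      [Ax] p1 ⊢ p1
      [Ax] p1 ⊢ p1
    [∧R] p1 ⊢ (p1 ∧ p1)
      [Ax] p1 ⊢ p1
      [Ax] p1 ⊢ p1
  [Ax] p1 ⊢ p1

Result: YES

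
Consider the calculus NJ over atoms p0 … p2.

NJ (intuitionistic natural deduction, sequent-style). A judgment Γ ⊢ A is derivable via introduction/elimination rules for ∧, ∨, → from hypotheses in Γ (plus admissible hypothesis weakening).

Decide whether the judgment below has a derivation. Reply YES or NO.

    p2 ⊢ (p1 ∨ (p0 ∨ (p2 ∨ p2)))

Derivation (root first):
[∨I₂] p2 ⊢ (p1 ∨ (p0 ∨ (p2 ∨ p2)))
  [∨I₂] p2 ⊢ (p0 ∨ (p2 ∨ p2))
    [∨I₁] p2 ⊢ (p2 ∨ p2)
      [Ax] p2 ⊢ p2

Result: YES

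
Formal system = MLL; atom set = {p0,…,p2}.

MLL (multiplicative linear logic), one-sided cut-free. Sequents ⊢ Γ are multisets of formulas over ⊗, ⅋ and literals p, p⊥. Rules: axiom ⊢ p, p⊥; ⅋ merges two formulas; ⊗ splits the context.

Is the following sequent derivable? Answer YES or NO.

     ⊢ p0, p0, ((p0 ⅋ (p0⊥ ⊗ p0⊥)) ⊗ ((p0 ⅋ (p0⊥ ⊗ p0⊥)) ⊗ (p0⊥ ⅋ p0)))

Derivation trace:
[⊗]  ⊢ p0, p0, ((p0 ⅋ (p0⊥ ⊗ p0⊥)) ⊗ ((p0 ⅋ (p0⊥ ⊗ p0⊥)) ⊗ (p0⊥ ⅋ p0)))
  [⅋]  ⊢ p0, (p0 ⅋ (p0⊥ ⊗ p0⊥))
    [⊗]  ⊢ p0, p0, (p0⊥ ⊗ p0⊥)
      [Ax]  ⊢ p0, p0⊥
      [Ax]  ⊢ p0, p0⊥
  [⊗]  ⊢ p0, ((p0 ⅋ (p0⊥ ⊗ p0⊥)) ⊗ (p0⊥ ⅋ p0))
    [⅋]  ⊢ p0, (p0 ⅋ (p0⊥ ⊗ p0⊥))
      [⊗]  ⊢ p0, p0, (p0⊥ ⊗ p0⊥)
        [Ax]  ⊢ p0, p0⊥
        [Ax]  ⊢ p0, p0⊥
    [⅋]  ⊢ (p0⊥ ⅋ p0)
      [Ax]  ⊢ p0, p0⊥

Result: YES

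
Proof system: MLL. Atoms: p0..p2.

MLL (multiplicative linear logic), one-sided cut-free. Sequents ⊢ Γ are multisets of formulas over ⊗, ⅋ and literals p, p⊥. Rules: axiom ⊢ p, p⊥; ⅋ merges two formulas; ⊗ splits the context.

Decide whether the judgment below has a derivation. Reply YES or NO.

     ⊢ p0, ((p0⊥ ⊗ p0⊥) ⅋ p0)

Derivation (root first):
[⅋]  ⊢ p0, ((p0⊥ ⊗ p0⊥) ⅋ p0)
  [⊗]  ⊢ p0, p0, (p0⊥ ⊗ p0⊥)
    [Ax]  ⊢ p0, p0⊥
    [Ax]  ⊢ p0, p0⊥

Result: YES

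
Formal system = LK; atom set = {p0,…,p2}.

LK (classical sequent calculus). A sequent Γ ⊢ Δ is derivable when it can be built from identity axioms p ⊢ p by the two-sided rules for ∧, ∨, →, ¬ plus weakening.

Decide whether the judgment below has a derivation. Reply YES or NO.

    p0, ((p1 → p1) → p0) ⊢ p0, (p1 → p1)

Derivation (root first):
[→L] p0, ((p1 → p1) → p0) ⊢ p0, (p1 → p1)
  [WL] p0 ⊢ (p1 → p1)
    [→R]  ⊢ (p1 → p1)
      [Ax] p1 ⊢ p1
  [WR] p0 ⊢ (p1 → p1), p0
    [WL] p0 ⊢ (p1 → p1)
      [→R]  ⊢ (p1 → p1)
        [Ax] p1 ⊢ p1

Result: YES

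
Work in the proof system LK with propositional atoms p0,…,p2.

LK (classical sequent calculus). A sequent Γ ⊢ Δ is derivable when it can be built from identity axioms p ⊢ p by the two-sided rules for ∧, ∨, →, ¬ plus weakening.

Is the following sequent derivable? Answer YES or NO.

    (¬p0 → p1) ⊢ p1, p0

Proof tree:
[→L] (¬p0 → p1) ⊢ p1, p0
  [¬R]  ⊢ p0, ¬p0
    [Ax] p0 ⊢ p0
  [Ax] p1 ⊢ p1

Result: YES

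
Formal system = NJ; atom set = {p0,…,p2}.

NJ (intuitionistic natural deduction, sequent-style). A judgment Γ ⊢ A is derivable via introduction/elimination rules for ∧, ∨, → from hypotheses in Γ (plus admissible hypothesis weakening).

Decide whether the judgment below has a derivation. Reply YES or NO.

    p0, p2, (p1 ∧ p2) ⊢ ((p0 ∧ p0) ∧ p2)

Derivation (root first):
[∧I] p0, p2, (p1 ∧ p2) ⊢ ((p0 ∧ p0) ∧ p2)
  [∧I] (p1 ∧ p2), p0 ⊢ (p0 ∧ p0)
    [Ax] p0 ⊢ p0
    [Wk] p0, (p1 ∧ p2) ⊢ p0
      [Ax] p0 ⊢ p0
  [Ax] p2 ⊢ p2

Result: YES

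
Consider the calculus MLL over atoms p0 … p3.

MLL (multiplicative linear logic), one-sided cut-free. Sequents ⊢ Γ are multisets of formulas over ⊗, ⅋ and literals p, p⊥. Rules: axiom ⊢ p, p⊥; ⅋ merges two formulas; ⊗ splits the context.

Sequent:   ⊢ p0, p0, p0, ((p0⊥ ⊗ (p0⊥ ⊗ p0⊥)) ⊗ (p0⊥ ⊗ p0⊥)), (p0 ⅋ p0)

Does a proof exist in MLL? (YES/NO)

Derivation trace:
[⅋]  ⊢ p0, p0, p0, ((p0⊥ ⊗ (p0⊥ ⊗ p0⊥)) ⊗ (p0⊥ ⊗ p0⊥)), (p0 ⅋ p0)
  [⊗]  ⊢ p0, p0, p0, p0, p0, ((p0⊥ ⊗ (p0⊥ ⊗ p0⊥)) ⊗ (p0⊥ ⊗ p0⊥))
    [⊗]  ⊢ p0, p0, p0, (p0⊥ ⊗ (p0⊥ ⊗ p0⊥))
      [Ax]  ⊢ p0, p0⊥
      [⊗]  ⊢ p0, p0, (p0⊥ ⊗ p0⊥)
        [Ax]  ⊢ p0, p0⊥
        [Ax]  ⊢ p0, p0⊥
    [⊗]  ⊢ p0, p0, (p0⊥ ⊗ p0⊥)
      [Ax]  ⊢ p0, p0⊥
      [Ax]  ⊢ p0, p0⊥

Result: YES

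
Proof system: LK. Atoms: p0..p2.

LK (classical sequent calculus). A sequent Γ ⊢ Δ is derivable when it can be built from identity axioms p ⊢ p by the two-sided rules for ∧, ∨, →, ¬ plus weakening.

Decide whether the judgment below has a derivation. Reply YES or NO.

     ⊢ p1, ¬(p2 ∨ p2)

Enumerate valuations to refute Γ ⊢ Δ:
  v=000: Γ:[] Δ:[p1=F, ¬(p2 ∨ p2)=T] refutes=False
  v=001: Γ:[] Δ:[p1=F, ¬(p2 ∨ p2)=F] refutes=True  ← countermodel

Result: NO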